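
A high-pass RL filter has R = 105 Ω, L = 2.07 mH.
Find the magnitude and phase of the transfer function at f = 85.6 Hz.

Step 1 — Angular frequency: ω = 2π·85.6 = 537.8 rad/s.
Step 2 — Transfer function: H(jω) = jωL/(R + jωL).
Step 3 — Numerator jωL = j·1.113; denominator R + jωL = 105 + j1.113.
Step 4 — H = 0.0001124 + j0.0106.
Step 5 — Magnitude: |H| = 0.0106 (-39.5 dB); phase: φ = 89.4°.

|H| = 0.0106 (-39.5 dB), φ = 89.4°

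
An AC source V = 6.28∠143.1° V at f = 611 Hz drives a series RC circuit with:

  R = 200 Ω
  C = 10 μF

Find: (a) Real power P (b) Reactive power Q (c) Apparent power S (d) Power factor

Step 1 — Angular frequency: ω = 2π·f = 2π·611 = 3839 rad/s.
Step 2 — Component impedances:
  R: Z = R = 200 Ω
  C: Z = 1/(jωC) = -j/(ω·C) = 0 - j26.05 Ω
Step 3 — Series combination: Z_total = R + C = 200 - j26.05 Ω = 201.7∠-7.4° Ω.
Step 4 — Source phasor: V = 6.28∠143.1° V = -5.022 + j3.771 V.
Step 5 — Current: I = V / Z = -0.02711 + j0.01532 A = 0.03114∠150.5° A.
Step 6 — Complex power: S = V·I* = 0.1939 - j0.02525 VA.
Step 7 — Real power: P = Re(S) = 0.1939 W.
Step 8 — Reactive power: Q = Im(S) = -0.02525 VAR.
Step 9 — Apparent power: |S| = 0.1955 VA.
Step 10 — Power factor: PF = P/|S| = 0.9916 (leading).

(a) P = 0.1939 W  (b) Q = -0.02525 VAR  (c) S = 0.1955 VA  (d) PF = 0.9916 (leading)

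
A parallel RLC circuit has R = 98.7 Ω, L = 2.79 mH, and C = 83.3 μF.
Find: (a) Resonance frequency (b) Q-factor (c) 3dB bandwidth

Step 1 — Resonance: ω₀ = 1/√(LC) = 1/√(0.00279·8.33e-05) = 2074 rad/s.
Step 2 — f₀ = ω₀/(2π) = 330.1 Hz.
Step 3 — Parallel Q: Q = R/(ω₀L) = 98.7/(2074·0.00279) = 17.05.
Step 4 — Bandwidth: Δω = ω₀/Q = 121.6 rad/s; BW = Δω/(2π) = 19.36 Hz.

(a) f₀ = 330.1 Hz  (b) Q = 17.05  (c) BW = 19.36 Hz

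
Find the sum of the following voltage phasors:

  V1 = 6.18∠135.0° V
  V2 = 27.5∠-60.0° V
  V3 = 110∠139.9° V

Step 1 — Convert each phasor to rectangular form:
  V1 = 6.18·(cos(135.0°) + j·sin(135.0°)) = -4.37 + j4.37 V
  V2 = 27.5·(cos(-60.0°) + j·sin(-60.0°)) = 13.75 - j23.82 V
  V3 = 110·(cos(139.9°) + j·sin(139.9°)) = -84.14 + j70.85 V
Step 2 — Sum components: V_total = -74.76 + j51.41 V.
Step 3 — Convert to polar: |V_total| = 90.73 V, ∠V_total = 145.5°.

V_total = 90.73∠145.5° V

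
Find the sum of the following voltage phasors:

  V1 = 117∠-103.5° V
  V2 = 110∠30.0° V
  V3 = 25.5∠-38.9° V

Step 1 — Convert each phasor to rectangular form:
  V1 = 117·(cos(-103.5°) + j·sin(-103.5°)) = -27.31 - j113.8 V
  V2 = 110·(cos(30.0°) + j·sin(30.0°)) = 95.26 + j55 V
  V3 = 25.5·(cos(-38.9°) + j·sin(-38.9°)) = 19.85 - j16.01 V
Step 2 — Sum components: V_total = 87.79 - j74.78 V.
Step 3 — Convert to polar: |V_total| = 115.3 V, ∠V_total = -40.4°.

V_total = 115.3∠-40.4° V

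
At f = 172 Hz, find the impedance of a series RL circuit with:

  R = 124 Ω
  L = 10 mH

Step 1 — Angular frequency: ω = 2π·f = 2π·172 = 1081 rad/s.
Step 2 — Component impedances:
  R: Z = R = 124 Ω
  L: Z = jωL = j·1081·0.01 = 0 + j10.81 Ω
Step 3 — Series combination: Z_total = R + L = 124 + j10.81 Ω = 124.5∠5.0° Ω.

Z = 124 + j10.81 Ω = 124.5∠5.0° Ω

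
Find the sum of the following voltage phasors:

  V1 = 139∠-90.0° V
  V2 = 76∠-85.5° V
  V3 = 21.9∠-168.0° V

Step 1 — Convert each phasor to rectangular form:
  V1 = 139·(cos(-90.0°) + j·sin(-90.0°)) = 0 - j139 V
  V2 = 76·(cos(-85.5°) + j·sin(-85.5°)) = 5.963 - j75.77 V
  V3 = 21.9·(cos(-168.0°) + j·sin(-168.0°)) = -21.42 - j4.553 V
Step 2 — Sum components: V_total = -15.46 - j219.3 V.
Step 3 — Convert to polar: |V_total| = 219.9 V, ∠V_total = -94.0°.

V_total = 219.9∠-94.0° V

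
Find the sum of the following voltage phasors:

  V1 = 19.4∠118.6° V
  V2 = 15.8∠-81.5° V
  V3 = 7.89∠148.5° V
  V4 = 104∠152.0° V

Step 1 — Convert each phasor to rectangular form:
  V1 = 19.4·(cos(118.6°) + j·sin(118.6°)) = -9.287 + j17.03 V
  V2 = 15.8·(cos(-81.5°) + j·sin(-81.5°)) = 2.335 - j15.63 V
  V3 = 7.89·(cos(148.5°) + j·sin(148.5°)) = -6.727 + j4.123 V
  V4 = 104·(cos(152.0°) + j·sin(152.0°)) = -91.83 + j48.83 V
Step 2 — Sum components: V_total = -105.5 + j54.35 V.
Step 3 — Convert to polar: |V_total| = 118.7 V, ∠V_total = 152.7°.

V_total = 118.7∠152.7° V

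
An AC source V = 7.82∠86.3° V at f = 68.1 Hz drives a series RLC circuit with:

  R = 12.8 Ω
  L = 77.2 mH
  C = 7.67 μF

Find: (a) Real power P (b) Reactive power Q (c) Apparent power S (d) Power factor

Step 1 — Angular frequency: ω = 2π·f = 2π·68.1 = 427.9 rad/s.
Step 2 — Component impedances:
  R: Z = R = 12.8 Ω
  L: Z = jωL = j·427.9·0.0772 = 0 + j33.03 Ω
  C: Z = 1/(jωC) = -j/(ω·C) = 0 - j304.7 Ω
Step 3 — Series combination: Z_total = R + L + C = 12.8 - j271.7 Ω = 272∠-87.3° Ω.
Step 4 — Source phasor: V = 7.82∠86.3° V = 0.5046 + j7.804 V.
Step 5 — Current: I = V / Z = -0.02857 + j0.003204 A = 0.02875∠173.6° A.
Step 6 — Complex power: S = V·I* = 0.01058 - j0.2246 VA.
Step 7 — Real power: P = Re(S) = 0.01058 W.
Step 8 — Reactive power: Q = Im(S) = -0.2246 VAR.
Step 9 — Apparent power: |S| = 0.2248 VA.
Step 10 — Power factor: PF = P/|S| = 0.04706 (leading).

(a) P = 0.01058 W  (b) Q = -0.2246 VAR  (c) S = 0.2248 VA  (d) PF = 0.04706 (leading)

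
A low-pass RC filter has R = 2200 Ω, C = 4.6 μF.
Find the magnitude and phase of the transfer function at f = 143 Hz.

Step 1 — Angular frequency: ω = 2π·143 = 898.5 rad/s.
Step 2 — Transfer function: H(jω) = 1/(1 + jωRC).
Step 3 — Denominator: 1 + jωRC = 1 + j·898.5·2200·4.6e-06 = 1 + j9.093.
Step 4 — H = 0.01195 - j0.1087.
Step 5 — Magnitude: |H| = 0.1093 (-19.2 dB); phase: φ = -83.7°.

|H| = 0.1093 (-19.2 dB), φ = -83.7°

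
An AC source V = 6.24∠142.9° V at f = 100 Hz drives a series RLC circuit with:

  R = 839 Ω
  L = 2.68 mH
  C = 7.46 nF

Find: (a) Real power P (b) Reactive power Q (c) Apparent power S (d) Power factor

Step 1 — Angular frequency: ω = 2π·f = 2π·100 = 628.3 rad/s.
Step 2 — Component impedances:
  R: Z = R = 839 Ω
  L: Z = jωL = j·628.3·0.00268 = 0 + j1.684 Ω
  C: Z = 1/(jωC) = -j/(ω·C) = 0 - j2.133e+05 Ω
Step 3 — Series combination: Z_total = R + L + C = 839 - j2.133e+05 Ω = 2.133e+05∠-89.8° Ω.
Step 4 — Source phasor: V = 6.24∠142.9° V = -4.977 + j3.764 V.
Step 5 — Current: I = V / Z = -1.773e-05 - j2.326e-05 A = 2.925e-05∠-127.3° A.
Step 6 — Complex power: S = V·I* = 7.177e-07 - j0.0001825 VA.
Step 7 — Real power: P = Re(S) = 7.177e-07 W.
Step 8 — Reactive power: Q = Im(S) = -0.0001825 VAR.
Step 9 — Apparent power: |S| = 0.0001825 VA.
Step 10 — Power factor: PF = P/|S| = 0.003933 (leading).

(a) P = 7.177e-07 W  (b) Q = -0.0001825 VAR  (c) S = 0.0001825 VA  (d) PF = 0.003933 (leading)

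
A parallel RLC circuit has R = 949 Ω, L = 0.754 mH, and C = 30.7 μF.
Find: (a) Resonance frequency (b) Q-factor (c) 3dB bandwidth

Step 1 — Resonance: ω₀ = 1/√(LC) = 1/√(0.000754·3.07e-05) = 6573 rad/s.
Step 2 — f₀ = ω₀/(2π) = 1046 Hz.
Step 3 — Parallel Q: Q = R/(ω₀L) = 949/(6573·0.000754) = 191.5.
Step 4 — Bandwidth: Δω = ω₀/Q = 34.32 rad/s; BW = Δω/(2π) = 5.463 Hz.

(a) f₀ = 1046 Hz  (b) Q = 191.5  (c) BW = 5.463 Hz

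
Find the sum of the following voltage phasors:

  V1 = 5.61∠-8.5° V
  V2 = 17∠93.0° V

Step 1 — Convert each phasor to rectangular form:
  V1 = 5.61·(cos(-8.5°) + j·sin(-8.5°)) = 5.548 - j0.8292 V
  V2 = 17·(cos(93.0°) + j·sin(93.0°)) = -0.8897 + j16.98 V
Step 2 — Sum components: V_total = 4.659 + j16.15 V.
Step 3 — Convert to polar: |V_total| = 16.81 V, ∠V_total = 73.9°.

V_total = 16.81∠73.9° V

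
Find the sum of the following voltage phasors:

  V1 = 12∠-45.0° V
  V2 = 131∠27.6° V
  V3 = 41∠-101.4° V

Step 1 — Convert each phasor to rectangular form:
  V1 = 12·(cos(-45.0°) + j·sin(-45.0°)) = 8.485 - j8.485 V
  V2 = 131·(cos(27.6°) + j·sin(27.6°)) = 116.1 + j60.69 V
  V3 = 41·(cos(-101.4°) + j·sin(-101.4°)) = -8.104 - j40.19 V
Step 2 — Sum components: V_total = 116.5 + j12.02 V.
Step 3 — Convert to polar: |V_total| = 117.1 V, ∠V_total = 5.9°.

V_total = 117.1∠5.9° V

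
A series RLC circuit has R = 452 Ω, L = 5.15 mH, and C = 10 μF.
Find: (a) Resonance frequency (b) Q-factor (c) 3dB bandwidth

Step 1 — Resonance condition Im(Z)=0 gives ω₀ = 1/√(LC).
Step 2 — ω₀ = 1/√(0.00515·1e-05) = 4407 rad/s.
Step 3 — f₀ = ω₀/(2π) = 701.3 Hz.
Step 4 — Series Q: Q = ω₀L/R = 4407·0.00515/452 = 0.05021.
Step 5 — 3dB bandwidth: Δω = ω₀/Q = 8.777e+04 rad/s; BW = Δω/(2π) = 1.397e+04 Hz.

(a) f₀ = 701.3 Hz  (b) Q = 0.05021  (c) BW = 1.397e+04 Hz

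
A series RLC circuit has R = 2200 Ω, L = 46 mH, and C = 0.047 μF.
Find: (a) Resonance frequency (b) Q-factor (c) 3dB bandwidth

Step 1 — Resonance condition Im(Z)=0 gives ω₀ = 1/√(LC).
Step 2 — ω₀ = 1/√(0.046·4.7e-08) = 2.151e+04 rad/s.
Step 3 — f₀ = ω₀/(2π) = 3423 Hz.
Step 4 — Series Q: Q = ω₀L/R = 2.151e+04·0.046/2200 = 0.4497.
Step 5 — 3dB bandwidth: Δω = ω₀/Q = 4.783e+04 rad/s; BW = Δω/(2π) = 7612 Hz.

(a) f₀ = 3423 Hz  (b) Q = 0.4497  (c) BW = 7612 Hz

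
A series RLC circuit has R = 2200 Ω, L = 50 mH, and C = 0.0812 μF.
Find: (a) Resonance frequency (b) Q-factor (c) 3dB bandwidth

Step 1 — Resonance: ω₀ = 1/√(LC) = 1/√(0.05·8.12e-08) = 1.569e+04 rad/s.
Step 2 — f₀ = ω₀/(2π) = 2498 Hz.
Step 3 — Series Q: Q = ω₀L/R = 1.569e+04·0.05/2200 = 0.3567.
Step 4 — Bandwidth: Δω = ω₀/Q = 4.4e+04 rad/s; BW = Δω/(2π) = 7003 Hz.

(a) f₀ = 2498 Hz  (b) Q = 0.3567  (c) BW = 7003 Hz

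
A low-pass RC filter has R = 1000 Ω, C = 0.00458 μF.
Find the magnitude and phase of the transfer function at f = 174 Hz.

Step 1 — Angular frequency: ω = 2π·174 = 1093 rad/s.
Step 2 — Transfer function: H(jω) = 1/(1 + jωRC).
Step 3 — Denominator: 1 + jωRC = 1 + j·1093·1000·4.58e-09 = 1 + j0.005007.
Step 4 — H = 1 - j0.005007.
Step 5 — Magnitude: |H| = 1 (-0.0 dB); phase: φ = -0.3°.

|H| = 1 (-0.0 dB), φ = -0.3°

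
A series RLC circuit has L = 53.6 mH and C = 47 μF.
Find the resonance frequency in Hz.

Step 1 — Resonance condition Im(Z)=0 gives ω₀ = 1/√(LC).
Step 2 — ω₀ = 1/√(0.0536·4.7e-05) = 630 rad/s.
Step 3 — f₀ = ω₀/(2π) = 100.3 Hz.

f₀ = 100.3 Hz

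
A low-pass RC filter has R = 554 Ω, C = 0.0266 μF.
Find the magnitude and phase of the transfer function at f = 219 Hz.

Step 1 — Angular frequency: ω = 2π·219 = 1376 rad/s.
Step 2 — Transfer function: H(jω) = 1/(1 + jωRC).
Step 3 — Denominator: 1 + jωRC = 1 + j·1376·554·2.66e-08 = 1 + j0.02028.
Step 4 — H = 0.9996 - j0.02027.
Step 5 — Magnitude: |H| = 0.9998 (-0.0 dB); phase: φ = -1.2°.

|H| = 0.9998 (-0.0 dB), φ = -1.2°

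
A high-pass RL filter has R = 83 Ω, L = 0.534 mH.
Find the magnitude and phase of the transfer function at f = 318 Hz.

Step 1 — Angular frequency: ω = 2π·318 = 1998 rad/s.
Step 2 — Transfer function: H(jω) = jωL/(R + jωL).
Step 3 — Numerator jωL = j·1.067; denominator R + jωL = 83 + j1.067.
Step 4 — H = 0.0001652 + j0.01285.
Step 5 — Magnitude: |H| = 0.01285 (-37.8 dB); phase: φ = 89.3°.

|H| = 0.01285 (-37.8 dB), φ = 89.3°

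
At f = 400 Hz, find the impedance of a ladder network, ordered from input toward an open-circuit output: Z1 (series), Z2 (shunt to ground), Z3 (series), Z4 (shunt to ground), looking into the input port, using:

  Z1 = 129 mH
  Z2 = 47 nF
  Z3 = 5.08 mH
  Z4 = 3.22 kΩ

Step 1 — Angular frequency: ω = 2π·f = 2π·400 = 2513 rad/s.
Step 2 — Component impedances:
  Z1: Z = jωL = j·2513·0.129 = 0 + j324.2 Ω
  Z2: Z = 1/(jωC) = -j/(ω·C) = 0 - j8466 Ω
  Z3: Z = jωL = j·2513·0.00508 = 0 + j12.77 Ω
  Z4: Z = R = 3220 Ω
Step 3 — Ladder network (open output): work backward from the far end, alternating series and parallel combinations. Z_in = 2820 - j737.4 Ω = 2915∠-14.7° Ω.

Z = 2820 - j737.4 Ω = 2915∠-14.7° Ω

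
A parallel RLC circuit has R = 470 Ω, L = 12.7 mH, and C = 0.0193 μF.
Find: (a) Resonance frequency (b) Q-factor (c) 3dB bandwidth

Step 1 — Resonance: ω₀ = 1/√(LC) = 1/√(0.0127·1.93e-08) = 6.387e+04 rad/s.
Step 2 — f₀ = ω₀/(2π) = 1.017e+04 Hz.
Step 3 — Parallel Q: Q = R/(ω₀L) = 470/(6.387e+04·0.0127) = 0.5794.
Step 4 — Bandwidth: Δω = ω₀/Q = 1.102e+05 rad/s; BW = Δω/(2π) = 1.755e+04 Hz.

(a) f₀ = 1.017e+04 Hz  (b) Q = 0.5794  (c) BW = 1.755e+04 Hz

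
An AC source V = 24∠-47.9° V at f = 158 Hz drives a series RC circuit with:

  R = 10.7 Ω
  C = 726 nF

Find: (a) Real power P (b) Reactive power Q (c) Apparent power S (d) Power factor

Step 1 — Angular frequency: ω = 2π·f = 2π·158 = 992.7 rad/s.
Step 2 — Component impedances:
  R: Z = R = 10.7 Ω
  C: Z = 1/(jωC) = -j/(ω·C) = 0 - j1387 Ω
Step 3 — Series combination: Z_total = R + C = 10.7 - j1387 Ω = 1388∠-89.6° Ω.
Step 4 — Source phasor: V = 24∠-47.9° V = 16.09 - j17.81 V.
Step 5 — Current: I = V / Z = 0.01292 + j0.0115 A = 0.0173∠41.7° A.
Step 6 — Complex power: S = V·I* = 0.003201 - j0.4151 VA.
Step 7 — Real power: P = Re(S) = 0.003201 W.
Step 8 — Reactive power: Q = Im(S) = -0.4151 VAR.
Step 9 — Apparent power: |S| = 0.4151 VA.
Step 10 — Power factor: PF = P/|S| = 0.007712 (leading).

(a) P = 0.003201 W  (b) Q = -0.4151 VAR  (c) S = 0.4151 VA  (d) PF = 0.007712 (leading)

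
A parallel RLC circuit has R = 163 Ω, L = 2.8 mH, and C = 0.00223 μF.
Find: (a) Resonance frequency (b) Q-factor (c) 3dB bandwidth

Step 1 — Resonance: ω₀ = 1/√(LC) = 1/√(0.0028·2.23e-09) = 4.002e+05 rad/s.
Step 2 — f₀ = ω₀/(2π) = 6.369e+04 Hz.
Step 3 — Parallel Q: Q = R/(ω₀L) = 163/(4.002e+05·0.0028) = 0.1455.
Step 4 — Bandwidth: Δω = ω₀/Q = 2.751e+06 rad/s; BW = Δω/(2π) = 4.379e+05 Hz.

(a) f₀ = 6.369e+04 Hz  (b) Q = 0.1455  (c) BW = 4.379e+05 Hz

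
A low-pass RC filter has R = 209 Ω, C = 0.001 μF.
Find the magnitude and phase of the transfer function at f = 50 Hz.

Step 1 — Angular frequency: ω = 2π·50 = 314.2 rad/s.
Step 2 — Transfer function: H(jω) = 1/(1 + jωRC).
Step 3 — Denominator: 1 + jωRC = 1 + j·314.2·209·1e-09 = 1 + j6.566e-05.
Step 4 — H = 1 - j6.566e-05.
Step 5 — Magnitude: |H| = 1 (-0.0 dB); phase: φ = -0.0°.

|H| = 1 (-0.0 dB), φ = -0.0°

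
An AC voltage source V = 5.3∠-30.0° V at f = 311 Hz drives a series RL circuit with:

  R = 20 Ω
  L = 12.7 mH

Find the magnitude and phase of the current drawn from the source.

Step 1 — Angular frequency: ω = 2π·f = 2π·311 = 1954 rad/s.
Step 2 — Component impedances:
  R: Z = R = 20 Ω
  L: Z = jωL = j·1954·0.0127 = 0 + j24.82 Ω
Step 3 — Series combination: Z_total = R + L = 20 + j24.82 Ω = 31.87∠51.1° Ω.
Step 4 — Source phasor: V = 5.3∠-30.0° V = 4.59 - j2.65 V.
Step 5 — Ohm's law: I = V / Z_total = (4.59 - j2.65) / (20 + j24.82) = 0.02563 - j0.1643 A.
Step 6 — Convert to polar: |I| = 0.1663 A, ∠I = -81.1°.

I = 0.1663∠-81.1° A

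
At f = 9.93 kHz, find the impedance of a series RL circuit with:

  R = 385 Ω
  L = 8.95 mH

Step 1 — Angular frequency: ω = 2π·f = 2π·9930 = 6.239e+04 rad/s.
Step 2 — Component impedances:
  R: Z = R = 385 Ω
  L: Z = jωL = j·6.239e+04·0.00895 = 0 + j558.4 Ω
Step 3 — Series combination: Z_total = R + L = 385 + j558.4 Ω = 678.3∠55.4° Ω.

Z = 385 + j558.4 Ω = 678.3∠55.4° Ω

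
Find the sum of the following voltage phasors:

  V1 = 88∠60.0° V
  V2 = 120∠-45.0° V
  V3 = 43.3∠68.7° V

Step 1 — Convert each phasor to rectangular form:
  V1 = 88·(cos(60.0°) + j·sin(60.0°)) = 44 + j76.21 V
  V2 = 120·(cos(-45.0°) + j·sin(-45.0°)) = 84.85 - j84.85 V
  V3 = 43.3·(cos(68.7°) + j·sin(68.7°)) = 15.73 + j40.34 V
Step 2 — Sum components: V_total = 144.6 + j31.7 V.
Step 3 — Convert to polar: |V_total| = 148 V, ∠V_total = 12.4°.

V_total = 148∠12.4° V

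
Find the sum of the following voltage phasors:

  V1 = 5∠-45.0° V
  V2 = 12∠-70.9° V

Step 1 — Convert each phasor to rectangular form:
  V1 = 5·(cos(-45.0°) + j·sin(-45.0°)) = 3.536 - j3.536 V
  V2 = 12·(cos(-70.9°) + j·sin(-70.9°)) = 3.927 - j11.34 V
Step 2 — Sum components: V_total = 7.462 - j14.87 V.
Step 3 — Convert to polar: |V_total| = 16.64 V, ∠V_total = -63.4°.

V_total = 16.64∠-63.4° V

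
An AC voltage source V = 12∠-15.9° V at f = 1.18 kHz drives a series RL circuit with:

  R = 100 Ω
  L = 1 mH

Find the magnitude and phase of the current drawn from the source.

Step 1 — Angular frequency: ω = 2π·f = 2π·1180 = 7414 rad/s.
Step 2 — Component impedances:
  R: Z = R = 100 Ω
  L: Z = jωL = j·7414·0.001 = 0 + j7.414 Ω
Step 3 — Series combination: Z_total = R + L = 100 + j7.414 Ω = 100.3∠4.2° Ω.
Step 4 — Source phasor: V = 12∠-15.9° V = 11.54 - j3.288 V.
Step 5 — Ohm's law: I = V / Z_total = (11.54 - j3.288) / (100 + j7.414) = 0.1124 - j0.04121 A.
Step 6 — Convert to polar: |I| = 0.1197 A, ∠I = -20.1°.

I = 0.1197∠-20.1° A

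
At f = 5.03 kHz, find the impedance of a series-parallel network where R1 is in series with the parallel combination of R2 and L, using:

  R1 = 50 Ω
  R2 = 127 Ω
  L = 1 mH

Step 1 — Angular frequency: ω = 2π·f = 2π·5030 = 3.16e+04 rad/s.
Step 2 — Component impedances:
  R1: Z = R = 50 Ω
  R2: Z = R = 127 Ω
  L: Z = jωL = j·3.16e+04·0.001 = 0 + j31.6 Ω
Step 3 — Parallel branch: R2 || L = 1/(1/R2 + 1/L) = 7.406 + j29.76 Ω.
Step 4 — Series with R1: Z_total = R1 + (R2 || L) = 57.41 + j29.76 Ω = 64.66∠27.4° Ω.

Z = 57.41 + j29.76 Ω = 64.66∠27.4° Ω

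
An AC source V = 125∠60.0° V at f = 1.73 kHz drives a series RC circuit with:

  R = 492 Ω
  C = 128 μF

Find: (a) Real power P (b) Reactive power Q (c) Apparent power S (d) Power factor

Step 1 — Angular frequency: ω = 2π·f = 2π·1730 = 1.087e+04 rad/s.
Step 2 — Component impedances:
  R: Z = R = 492 Ω
  C: Z = 1/(jωC) = -j/(ω·C) = 0 - j0.7187 Ω
Step 3 — Series combination: Z_total = R + C = 492 - j0.7187 Ω = 492∠-0.1° Ω.
Step 4 — Source phasor: V = 125∠60.0° V = 62.5 + j108.3 V.
Step 5 — Current: I = V / Z = 0.1267 + j0.2202 A = 0.2541∠60.1° A.
Step 6 — Complex power: S = V·I* = 31.76 - j0.04639 VA.
Step 7 — Real power: P = Re(S) = 31.76 W.
Step 8 — Reactive power: Q = Im(S) = -0.04639 VAR.
Step 9 — Apparent power: |S| = 31.76 VA.
Step 10 — Power factor: PF = P/|S| = 1 (leading).

(a) P = 31.76 W  (b) Q = -0.04639 VAR  (c) S = 31.76 VA  (d) PF = 1 (leading)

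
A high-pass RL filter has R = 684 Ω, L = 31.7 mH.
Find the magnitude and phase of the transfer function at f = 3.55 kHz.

Step 1 — Angular frequency: ω = 2π·3550 = 2.231e+04 rad/s.
Step 2 — Transfer function: H(jω) = jωL/(R + jωL).
Step 3 — Numerator jωL = j·707.1; denominator R + jωL = 684 + j707.1.
Step 4 — H = 0.5166 + j0.4997.
Step 5 — Magnitude: |H| = 0.7187 (-2.9 dB); phase: φ = 44.0°.

|H| = 0.7187 (-2.9 dB), φ = 44.0°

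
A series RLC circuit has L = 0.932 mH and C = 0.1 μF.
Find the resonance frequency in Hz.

Step 1 — Resonance condition Im(Z)=0 gives ω₀ = 1/√(LC).
Step 2 — ω₀ = 1/√(0.000932·1e-07) = 1.036e+05 rad/s.
Step 3 — f₀ = ω₀/(2π) = 1.649e+04 Hz.

f₀ = 1.649e+04 Hz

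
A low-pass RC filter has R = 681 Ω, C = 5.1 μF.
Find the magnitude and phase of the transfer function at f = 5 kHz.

Step 1 — Angular frequency: ω = 2π·5000 = 3.142e+04 rad/s.
Step 2 — Transfer function: H(jω) = 1/(1 + jωRC).
Step 3 — Denominator: 1 + jωRC = 1 + j·3.142e+04·681·5.1e-06 = 1 + j109.1.
Step 4 — H = 8.399e-05 - j0.009164.
Step 5 — Magnitude: |H| = 0.009165 (-40.8 dB); phase: φ = -89.5°.

|H| = 0.009165 (-40.8 dB), φ = -89.5°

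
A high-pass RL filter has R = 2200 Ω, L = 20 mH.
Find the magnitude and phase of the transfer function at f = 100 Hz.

Step 1 — Angular frequency: ω = 2π·100 = 628.3 rad/s.
Step 2 — Transfer function: H(jω) = jωL/(R + jωL).
Step 3 — Numerator jωL = j·12.57; denominator R + jωL = 2200 + j12.57.
Step 4 — H = 3.263e-05 + j0.005712.
Step 5 — Magnitude: |H| = 0.005712 (-44.9 dB); phase: φ = 89.7°.

|H| = 0.005712 (-44.9 dB), φ = 89.7°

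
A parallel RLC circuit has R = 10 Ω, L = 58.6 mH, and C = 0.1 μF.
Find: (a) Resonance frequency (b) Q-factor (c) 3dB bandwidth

Step 1 — Resonance: ω₀ = 1/√(LC) = 1/√(0.0586·1e-07) = 1.306e+04 rad/s.
Step 2 — f₀ = ω₀/(2π) = 2079 Hz.
Step 3 — Parallel Q: Q = R/(ω₀L) = 10/(1.306e+04·0.0586) = 0.01306.
Step 4 — Bandwidth: Δω = ω₀/Q = 1e+06 rad/s; BW = Δω/(2π) = 1.592e+05 Hz.

(a) f₀ = 2079 Hz  (b) Q = 0.01306  (c) BW = 1.592e+05 Hz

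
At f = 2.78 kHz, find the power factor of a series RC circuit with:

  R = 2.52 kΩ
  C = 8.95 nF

Step 1 — Angular frequency: ω = 2π·f = 2π·2780 = 1.747e+04 rad/s.
Step 2 — Component impedances:
  R: Z = R = 2520 Ω
  C: Z = 1/(jωC) = -j/(ω·C) = 0 - j6397 Ω
Step 3 — Series combination: Z_total = R + C = 2520 - j6397 Ω = 6875∠-68.5° Ω.
Step 4 — Power factor: PF = cos(φ) = Re(Z)/|Z| = 2520/6875 = 0.3665.
Step 5 — Type: Im(Z) = -6397 ⇒ leading (phase φ = -68.5°).

PF = 0.3665 (leading, φ = -68.5°)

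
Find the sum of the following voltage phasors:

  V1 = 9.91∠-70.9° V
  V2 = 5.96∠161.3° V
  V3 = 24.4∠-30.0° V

Step 1 — Convert each phasor to rectangular form:
  V1 = 9.91·(cos(-70.9°) + j·sin(-70.9°)) = 3.243 - j9.364 V
  V2 = 5.96·(cos(161.3°) + j·sin(161.3°)) = -5.645 + j1.911 V
  V3 = 24.4·(cos(-30.0°) + j·sin(-30.0°)) = 21.13 - j12.2 V
Step 2 — Sum components: V_total = 18.73 - j19.65 V.
Step 3 — Convert to polar: |V_total| = 27.15 V, ∠V_total = -46.4°.

V_total = 27.15∠-46.4° V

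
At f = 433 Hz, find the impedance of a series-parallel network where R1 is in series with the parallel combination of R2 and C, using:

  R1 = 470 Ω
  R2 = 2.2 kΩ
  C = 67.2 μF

Step 1 — Angular frequency: ω = 2π·f = 2π·433 = 2721 rad/s.
Step 2 — Component impedances:
  R1: Z = R = 470 Ω
  R2: Z = R = 2200 Ω
  C: Z = 1/(jωC) = -j/(ω·C) = 0 - j5.47 Ω
Step 3 — Parallel branch: R2 || C = 1/(1/R2 + 1/C) = 0.0136 - j5.47 Ω.
Step 4 — Series with R1: Z_total = R1 + (R2 || C) = 470 - j5.47 Ω = 470∠-0.7° Ω.

Z = 470 - j5.47 Ω = 470∠-0.7° Ω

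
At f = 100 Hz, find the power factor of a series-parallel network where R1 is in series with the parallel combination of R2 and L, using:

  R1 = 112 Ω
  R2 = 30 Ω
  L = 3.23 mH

Step 1 — Angular frequency: ω = 2π·f = 2π·100 = 628.3 rad/s.
Step 2 — Component impedances:
  R1: Z = R = 112 Ω
  R2: Z = R = 30 Ω
  L: Z = jωL = j·628.3·0.00323 = 0 + j2.029 Ω
Step 3 — Parallel branch: R2 || L = 1/(1/R2 + 1/L) = 0.1367 + j2.02 Ω.
Step 4 — Series with R1: Z_total = R1 + (R2 || L) = 112.1 + j2.02 Ω = 112.2∠1.0° Ω.
Step 5 — Power factor: PF = cos(φ) = Re(Z)/|Z| = 112.137/112.155 = 0.9998.
Step 6 — Type: Im(Z) = 2.02 ⇒ lagging (phase φ = 1.0°).

PF = 0.9998 (lagging, φ = 1.0°)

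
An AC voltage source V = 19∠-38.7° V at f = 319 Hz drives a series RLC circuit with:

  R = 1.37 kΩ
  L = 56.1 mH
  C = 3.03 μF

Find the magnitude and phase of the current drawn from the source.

Step 1 — Angular frequency: ω = 2π·f = 2π·319 = 2004 rad/s.
Step 2 — Component impedances:
  R: Z = R = 1370 Ω
  L: Z = jωL = j·2004·0.0561 = 0 + j112.4 Ω
  C: Z = 1/(jωC) = -j/(ω·C) = 0 - j164.7 Ω
Step 3 — Series combination: Z_total = R + L + C = 1370 - j52.22 Ω = 1371∠-2.2° Ω.
Step 4 — Source phasor: V = 19∠-38.7° V = 14.83 - j11.88 V.
Step 5 — Ohm's law: I = V / Z_total = (14.83 - j11.88) / (1370 - j52.22) = 0.01114 - j0.008247 A.
Step 6 — Convert to polar: |I| = 0.01386 A, ∠I = -36.5°.

I = 0.01386∠-36.5° A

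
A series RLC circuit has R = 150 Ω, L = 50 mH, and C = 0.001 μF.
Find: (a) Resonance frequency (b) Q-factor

Step 1 — Resonance condition Im(Z)=0 gives ω₀ = 1/√(LC).
Step 2 — ω₀ = 1/√(0.05·1e-09) = 1.414e+05 rad/s.
Step 3 — f₀ = ω₀/(2π) = 2.251e+04 Hz.
Step 4 — Series Q: Q = ω₀L/R = 1.414e+05·0.05/150 = 47.14.

(a) f₀ = 2.251e+04 Hz  (b) Q = 47.14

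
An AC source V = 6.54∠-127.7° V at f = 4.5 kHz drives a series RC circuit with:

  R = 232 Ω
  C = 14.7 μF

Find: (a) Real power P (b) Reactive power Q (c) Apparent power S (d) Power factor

Step 1 — Angular frequency: ω = 2π·f = 2π·4500 = 2.827e+04 rad/s.
Step 2 — Component impedances:
  R: Z = R = 232 Ω
  C: Z = 1/(jωC) = -j/(ω·C) = 0 - j2.406 Ω
Step 3 — Series combination: Z_total = R + C = 232 - j2.406 Ω = 232∠-0.6° Ω.
Step 4 — Source phasor: V = 6.54∠-127.7° V = -3.999 - j5.175 V.
Step 5 — Current: I = V / Z = -0.01701 - j0.02248 A = 0.02819∠-127.1° A.
Step 6 — Complex power: S = V·I* = 0.1843 - j0.001912 VA.
Step 7 — Real power: P = Re(S) = 0.1843 W.
Step 8 — Reactive power: Q = Im(S) = -0.001912 VAR.
Step 9 — Apparent power: |S| = 0.1844 VA.
Step 10 — Power factor: PF = P/|S| = 0.9999 (leading).

(a) P = 0.1843 W  (b) Q = -0.001912 VAR  (c) S = 0.1844 VA  (d) PF = 0.9999 (leading)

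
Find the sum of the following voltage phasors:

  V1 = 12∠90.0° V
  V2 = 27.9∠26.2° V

Step 1 — Convert each phasor to rectangular form:
  V1 = 12·(cos(90.0°) + j·sin(90.0°)) = 0 + j12 V
  V2 = 27.9·(cos(26.2°) + j·sin(26.2°)) = 25.03 + j12.32 V
Step 2 — Sum components: V_total = 25.03 + j24.32 V.
Step 3 — Convert to polar: |V_total| = 34.9 V, ∠V_total = 44.2°.

V_total = 34.9∠44.2° V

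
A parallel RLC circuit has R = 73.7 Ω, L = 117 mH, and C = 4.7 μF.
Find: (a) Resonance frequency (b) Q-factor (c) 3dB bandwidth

Step 1 — Resonance: ω₀ = 1/√(LC) = 1/√(0.117·4.7e-06) = 1349 rad/s.
Step 2 — f₀ = ω₀/(2π) = 214.6 Hz.
Step 3 — Parallel Q: Q = R/(ω₀L) = 73.7/(1349·0.117) = 0.4671.
Step 4 — Bandwidth: Δω = ω₀/Q = 2887 rad/s; BW = Δω/(2π) = 459.5 Hz.

(a) f₀ = 214.6 Hz  (b) Q = 0.4671  (c) BW = 459.5 Hz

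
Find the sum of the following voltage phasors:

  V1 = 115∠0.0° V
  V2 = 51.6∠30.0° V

Step 1 — Convert each phasor to rectangular form:
  V1 = 115·(cos(0.0°) + j·sin(0.0°)) = 115 V
  V2 = 51.6·(cos(30.0°) + j·sin(30.0°)) = 44.69 + j25.8 V
Step 2 — Sum components: V_total = 159.7 + j25.8 V.
Step 3 — Convert to polar: |V_total| = 161.8 V, ∠V_total = 9.2°.

V_total = 161.8∠9.2° V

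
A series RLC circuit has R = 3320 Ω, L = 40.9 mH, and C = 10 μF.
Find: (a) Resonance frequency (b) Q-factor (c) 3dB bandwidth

Step 1 — Resonance condition Im(Z)=0 gives ω₀ = 1/√(LC).
Step 2 — ω₀ = 1/√(0.0409·1e-05) = 1564 rad/s.
Step 3 — f₀ = ω₀/(2π) = 248.9 Hz.
Step 4 — Series Q: Q = ω₀L/R = 1564·0.0409/3320 = 0.01926.
Step 5 — 3dB bandwidth: Δω = ω₀/Q = 8.117e+04 rad/s; BW = Δω/(2π) = 1.292e+04 Hz.

(a) f₀ = 248.9 Hz  (b) Q = 0.01926  (c) BW = 1.292e+04 Hz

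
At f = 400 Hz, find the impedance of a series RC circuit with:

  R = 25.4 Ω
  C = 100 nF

Step 1 — Angular frequency: ω = 2π·f = 2π·400 = 2513 rad/s.
Step 2 — Component impedances:
  R: Z = R = 25.4 Ω
  C: Z = 1/(jωC) = -j/(ω·C) = 0 - j3979 Ω
Step 3 — Series combination: Z_total = R + C = 25.4 - j3979 Ω = 3979∠-89.6° Ω.

Z = 25.4 - j3979 Ω = 3979∠-89.6° Ω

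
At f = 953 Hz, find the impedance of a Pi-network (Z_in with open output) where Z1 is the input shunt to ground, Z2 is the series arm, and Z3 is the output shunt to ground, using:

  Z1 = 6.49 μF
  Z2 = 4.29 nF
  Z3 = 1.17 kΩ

Step 1 — Angular frequency: ω = 2π·f = 2π·953 = 5988 rad/s.
Step 2 — Component impedances:
  Z1: Z = 1/(jωC) = -j/(ω·C) = 0 - j25.73 Ω
  Z2: Z = 1/(jωC) = -j/(ω·C) = 0 - j3.893e+04 Ω
  Z3: Z = R = 1170 Ω
Step 3 — With open output, the series arm Z2 and the output shunt Z3 appear in series to ground: Z2 + Z3 = 1170 - j3.893e+04 Ω.
Step 4 — Parallel with input shunt Z1: Z_in = Z1 || (Z2 + Z3) = 0.0005101 - j25.72 Ω = 25.72∠-90.0° Ω.

Z = 0.0005101 - j25.72 Ω = 25.72∠-90.0° Ω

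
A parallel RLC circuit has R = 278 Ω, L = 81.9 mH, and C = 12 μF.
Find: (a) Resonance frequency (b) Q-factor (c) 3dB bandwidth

Step 1 — Resonance: ω₀ = 1/√(LC) = 1/√(0.0819·1.2e-05) = 1009 rad/s.
Step 2 — f₀ = ω₀/(2π) = 160.5 Hz.
Step 3 — Parallel Q: Q = R/(ω₀L) = 278/(1009·0.0819) = 3.365.
Step 4 — Bandwidth: Δω = ω₀/Q = 299.8 rad/s; BW = Δω/(2π) = 47.71 Hz.

(a) f₀ = 160.5 Hz  (b) Q = 3.365  (c) BW = 47.71 Hz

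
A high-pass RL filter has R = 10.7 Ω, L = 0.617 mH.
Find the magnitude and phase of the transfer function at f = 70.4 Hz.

Step 1 — Angular frequency: ω = 2π·70.4 = 442.3 rad/s.
Step 2 — Transfer function: H(jω) = jωL/(R + jωL).
Step 3 — Numerator jωL = j·0.2729; denominator R + jωL = 10.7 + j0.2729.
Step 4 — H = 0.0006502 + j0.02549.
Step 5 — Magnitude: |H| = 0.0255 (-31.9 dB); phase: φ = 88.5°.

|H| = 0.0255 (-31.9 dB), φ = 88.5°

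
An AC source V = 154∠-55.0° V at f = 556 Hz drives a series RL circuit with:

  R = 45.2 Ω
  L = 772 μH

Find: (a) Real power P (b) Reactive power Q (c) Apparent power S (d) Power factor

Step 1 — Angular frequency: ω = 2π·f = 2π·556 = 3493 rad/s.
Step 2 — Component impedances:
  R: Z = R = 45.2 Ω
  L: Z = jωL = j·3493·0.000772 = 0 + j2.697 Ω
Step 3 — Series combination: Z_total = R + L = 45.2 + j2.697 Ω = 45.28∠3.4° Ω.
Step 4 — Source phasor: V = 154∠-55.0° V = 88.33 - j126.1 V.
Step 5 — Current: I = V / Z = 1.781 - j2.897 A = 3.401∠-58.4° A.
Step 6 — Complex power: S = V·I* = 522.8 + j31.2 VA.
Step 7 — Real power: P = Re(S) = 522.8 W.
Step 8 — Reactive power: Q = Im(S) = 31.2 VAR.
Step 9 — Apparent power: |S| = 523.8 VA.
Step 10 — Power factor: PF = P/|S| = 0.9982 (lagging).

(a) P = 522.8 W  (b) Q = 31.2 VAR  (c) S = 523.8 VA  (d) PF = 0.9982 (lagging)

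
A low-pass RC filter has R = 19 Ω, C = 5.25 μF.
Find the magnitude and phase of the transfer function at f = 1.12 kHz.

Step 1 — Angular frequency: ω = 2π·1120 = 7037 rad/s.
Step 2 — Transfer function: H(jω) = 1/(1 + jωRC).
Step 3 — Denominator: 1 + jωRC = 1 + j·7037·19·5.25e-06 = 1 + j0.702.
Step 4 — H = 0.6699 - j0.4702.
Step 5 — Magnitude: |H| = 0.8185 (-1.7 dB); phase: φ = -35.1°.

|H| = 0.8185 (-1.7 dB), φ = -35.1°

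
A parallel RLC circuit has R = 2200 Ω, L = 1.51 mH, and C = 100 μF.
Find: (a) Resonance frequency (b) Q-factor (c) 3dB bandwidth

Step 1 — Resonance: ω₀ = 1/√(LC) = 1/√(0.00151·0.0001) = 2573 rad/s.
Step 2 — f₀ = ω₀/(2π) = 409.6 Hz.
Step 3 — Parallel Q: Q = R/(ω₀L) = 2200/(2573·0.00151) = 566.2.
Step 4 — Bandwidth: Δω = ω₀/Q = 4.545 rad/s; BW = Δω/(2π) = 0.7234 Hz.

(a) f₀ = 409.6 Hz  (b) Q = 566.2  (c) BW = 0.7234 Hz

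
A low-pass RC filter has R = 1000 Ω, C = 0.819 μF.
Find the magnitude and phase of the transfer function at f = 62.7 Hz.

Step 1 — Angular frequency: ω = 2π·62.7 = 394 rad/s.
Step 2 — Transfer function: H(jω) = 1/(1 + jωRC).
Step 3 — Denominator: 1 + jωRC = 1 + j·394·1000·8.19e-07 = 1 + j0.3226.
Step 4 — H = 0.9057 - j0.2922.
Step 5 — Magnitude: |H| = 0.9517 (-0.4 dB); phase: φ = -17.9°.

|H| = 0.9517 (-0.4 dB), φ = -17.9°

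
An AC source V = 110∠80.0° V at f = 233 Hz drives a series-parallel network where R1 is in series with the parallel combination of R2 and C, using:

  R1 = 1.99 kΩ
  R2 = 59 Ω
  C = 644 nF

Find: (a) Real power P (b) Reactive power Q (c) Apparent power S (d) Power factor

Step 1 — Angular frequency: ω = 2π·f = 2π·233 = 1464 rad/s.
Step 2 — Component impedances:
  R1: Z = R = 1990 Ω
  R2: Z = R = 59 Ω
  C: Z = 1/(jωC) = -j/(ω·C) = 0 - j1061 Ω
Step 3 — Parallel branch: R2 || C = 1/(1/R2 + 1/C) = 58.82 - j3.272 Ω.
Step 4 — Series with R1: Z_total = R1 + (R2 || C) = 2049 - j3.272 Ω = 2049∠-0.1° Ω.
Step 5 — Source phasor: V = 110∠80.0° V = 19.1 + j108.3 V.
Step 6 — Current: I = V / Z = 0.009239 + j0.05289 A = 0.05369∠80.1° A.
Step 7 — Complex power: S = V·I* = 5.906 - j0.009431 VA.
Step 8 — Real power: P = Re(S) = 5.906 W.
Step 9 — Reactive power: Q = Im(S) = -0.009431 VAR.
Step 10 — Apparent power: |S| = 5.906 VA.
Step 11 — Power factor: PF = P/|S| = 1 (leading).

(a) P = 5.906 W  (b) Q = -0.009431 VAR  (c) S = 5.906 VA  (d) PF = 1 (leading)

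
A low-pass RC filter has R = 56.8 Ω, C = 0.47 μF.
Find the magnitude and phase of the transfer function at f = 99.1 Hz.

Step 1 — Angular frequency: ω = 2π·99.1 = 622.7 rad/s.
Step 2 — Transfer function: H(jω) = 1/(1 + jωRC).
Step 3 — Denominator: 1 + jωRC = 1 + j·622.7·56.8·4.7e-07 = 1 + j0.01662.
Step 4 — H = 0.9997 - j0.01662.
Step 5 — Magnitude: |H| = 0.9999 (-0.0 dB); phase: φ = -1.0°.

|H| = 0.9999 (-0.0 dB), φ = -1.0°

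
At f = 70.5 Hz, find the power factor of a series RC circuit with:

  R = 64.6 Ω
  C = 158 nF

Step 1 — Angular frequency: ω = 2π·f = 2π·70.5 = 443 rad/s.
Step 2 — Component impedances:
  R: Z = R = 64.6 Ω
  C: Z = 1/(jωC) = -j/(ω·C) = 0 - j1.429e+04 Ω
Step 3 — Series combination: Z_total = R + C = 64.6 - j1.429e+04 Ω = 1.429e+04∠-89.7° Ω.
Step 4 — Power factor: PF = cos(φ) = Re(Z)/|Z| = 64.6/1.429e+04 = 0.004521.
Step 5 — Type: Im(Z) = -1.429e+04 ⇒ leading (phase φ = -89.7°).

PF = 0.004521 (leading, φ = -89.7°)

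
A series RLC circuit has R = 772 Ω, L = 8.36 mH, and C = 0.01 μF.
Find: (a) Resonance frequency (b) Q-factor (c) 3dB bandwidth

Step 1 — Resonance: ω₀ = 1/√(LC) = 1/√(0.00836·1e-08) = 1.094e+05 rad/s.
Step 2 — f₀ = ω₀/(2π) = 1.741e+04 Hz.
Step 3 — Series Q: Q = ω₀L/R = 1.094e+05·0.00836/772 = 1.184.
Step 4 — Bandwidth: Δω = ω₀/Q = 9.234e+04 rad/s; BW = Δω/(2π) = 1.47e+04 Hz.

(a) f₀ = 1.741e+04 Hz  (b) Q = 1.184  (c) BW = 1.47e+04 Hz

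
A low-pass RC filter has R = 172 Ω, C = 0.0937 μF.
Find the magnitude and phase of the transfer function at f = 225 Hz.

Step 1 — Angular frequency: ω = 2π·225 = 1414 rad/s.
Step 2 — Transfer function: H(jω) = 1/(1 + jωRC).
Step 3 — Denominator: 1 + jωRC = 1 + j·1414·172·9.37e-08 = 1 + j0.02278.
Step 4 — H = 0.9995 - j0.02277.
Step 5 — Magnitude: |H| = 0.9997 (-0.0 dB); phase: φ = -1.3°.

|H| = 0.9997 (-0.0 dB), φ = -1.3°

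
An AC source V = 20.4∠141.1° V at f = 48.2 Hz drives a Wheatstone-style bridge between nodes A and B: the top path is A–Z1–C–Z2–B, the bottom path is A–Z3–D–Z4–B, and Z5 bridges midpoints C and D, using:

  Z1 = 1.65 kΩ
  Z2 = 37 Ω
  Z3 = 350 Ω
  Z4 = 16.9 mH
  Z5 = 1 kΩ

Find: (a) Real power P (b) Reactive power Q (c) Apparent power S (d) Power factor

Step 1 — Angular frequency: ω = 2π·f = 2π·48.2 = 302.8 rad/s.
Step 2 — Component impedances:
  Z1: Z = R = 1650 Ω
  Z2: Z = R = 37 Ω
  Z3: Z = R = 350 Ω
  Z4: Z = jωL = j·302.8·0.0169 = 0 + j5.118 Ω
  Z5: Z = R = 1000 Ω
Step 3 — Bridge requires nodal analysis (the Z5 bridge couples midpoints C and D, so the two paths cannot be reduced to a simple series/parallel combination). Setting node B to ground and injecting 1 A at node A, the 3-node admittance system at A, C, D solves to V_A = Z_AB = 289.8 + j3.561 Ω = 289.9∠0.7° Ω.
Step 4 — Source phasor: V = 20.4∠141.1° V = -15.88 + j12.81 V.
Step 5 — Current: I = V / Z = -0.05422 + j0.04486 A = 0.07038∠140.4° A.
Step 6 — Complex power: S = V·I* = 1.436 + j0.01764 VA.
Step 7 — Real power: P = Re(S) = 1.436 W.
Step 8 — Reactive power: Q = Im(S) = 0.01764 VAR.
Step 9 — Apparent power: |S| = 1.436 VA.
Step 10 — Power factor: PF = P/|S| = 0.9999 (lagging).

(a) P = 1.436 W  (b) Q = 0.01764 VAR  (c) S = 1.436 VA  (d) PF = 0.9999 (lagging)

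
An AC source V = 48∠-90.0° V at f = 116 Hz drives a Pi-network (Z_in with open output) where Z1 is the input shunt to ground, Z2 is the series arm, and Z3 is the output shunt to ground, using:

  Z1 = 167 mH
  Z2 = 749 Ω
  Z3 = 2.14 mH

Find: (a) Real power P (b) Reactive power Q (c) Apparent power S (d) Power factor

Step 1 — Angular frequency: ω = 2π·f = 2π·116 = 728.8 rad/s.
Step 2 — Component impedances:
  Z1: Z = jωL = j·728.8·0.167 = 0 + j121.7 Ω
  Z2: Z = R = 749 Ω
  Z3: Z = jωL = j·728.8·0.00214 = 0 + j1.56 Ω
Step 3 — With open output, the series arm Z2 and the output shunt Z3 appear in series to ground: Z2 + Z3 = 749 + j1.56 Ω.
Step 4 — Parallel with input shunt Z1: Z_in = Z1 || (Z2 + Z3) = 19.26 + j118.5 Ω = 120.1∠80.8° Ω.
Step 5 — Source phasor: V = 48∠-90.0° V = 0 - j48 V.
Step 6 — Current: I = V / Z = -0.3945 - j0.06409 A = 0.3997∠-170.8° A.
Step 7 — Complex power: S = V·I* = 3.076 + j18.94 VA.
Step 8 — Real power: P = Re(S) = 3.076 W.
Step 9 — Reactive power: Q = Im(S) = 18.94 VAR.
Step 10 — Apparent power: |S| = 19.18 VA.
Step 11 — Power factor: PF = P/|S| = 0.1603 (lagging).

(a) P = 3.076 W  (b) Q = 18.94 VAR  (c) S = 19.18 VA  (d) PF = 0.1603 (lagging)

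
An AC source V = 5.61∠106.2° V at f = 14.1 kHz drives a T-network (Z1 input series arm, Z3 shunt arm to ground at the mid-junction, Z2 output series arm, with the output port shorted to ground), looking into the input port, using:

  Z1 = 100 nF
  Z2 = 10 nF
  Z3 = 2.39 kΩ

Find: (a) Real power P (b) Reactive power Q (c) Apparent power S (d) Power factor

Step 1 — Angular frequency: ω = 2π·f = 2π·1.41e+04 = 8.859e+04 rad/s.
Step 2 — Component impedances:
  Z1: Z = 1/(jωC) = -j/(ω·C) = 0 - j112.9 Ω
  Z2: Z = 1/(jωC) = -j/(ω·C) = 0 - j1129 Ω
  Z3: Z = R = 2390 Ω
Step 3 — With the output port shorted to ground, the output series arm Z2 runs from the junction to ground; the shunt arm Z3 also runs from the junction to ground. They appear in parallel: Z3 || Z2 = 435.9 - j922.9 Ω.
Step 4 — Series with input arm Z1: Z_in = Z1 + (Z3 || Z2) = 435.9 - j1036 Ω = 1124∠-67.2° Ω.
Step 5 — Source phasor: V = 5.61∠106.2° V = -1.565 + j5.387 V.
Step 6 — Current: I = V / Z = -0.004959 + j0.0005757 A = 0.004992∠173.4° A.
Step 7 — Complex power: S = V·I* = 0.01086 - j0.02581 VA.
Step 8 — Real power: P = Re(S) = 0.01086 W.
Step 9 — Reactive power: Q = Im(S) = -0.02581 VAR.
Step 10 — Apparent power: |S| = 0.02801 VA.
Step 11 — Power factor: PF = P/|S| = 0.3879 (leading).

(a) P = 0.01086 W  (b) Q = -0.02581 VAR  (c) S = 0.02801 VA  (d) PF = 0.3879 (leading)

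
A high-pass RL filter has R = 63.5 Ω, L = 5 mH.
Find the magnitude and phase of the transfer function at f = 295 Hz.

Step 1 — Angular frequency: ω = 2π·295 = 1854 rad/s.
Step 2 — Transfer function: H(jω) = jωL/(R + jωL).
Step 3 — Numerator jωL = j·9.268; denominator R + jωL = 63.5 + j9.268.
Step 4 — H = 0.02086 + j0.1429.
Step 5 — Magnitude: |H| = 0.1444 (-16.8 dB); phase: φ = 81.7°.

|H| = 0.1444 (-16.8 dB), φ = 81.7°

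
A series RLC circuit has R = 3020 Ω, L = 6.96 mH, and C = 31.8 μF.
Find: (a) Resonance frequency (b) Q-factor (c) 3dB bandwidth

Step 1 — Resonance: ω₀ = 1/√(LC) = 1/√(0.00696·3.18e-05) = 2126 rad/s.
Step 2 — f₀ = ω₀/(2π) = 338.3 Hz.
Step 3 — Series Q: Q = ω₀L/R = 2126·0.00696/3020 = 0.004899.
Step 4 — Bandwidth: Δω = ω₀/Q = 4.339e+05 rad/s; BW = Δω/(2π) = 6.906e+04 Hz.

(a) f₀ = 338.3 Hz  (b) Q = 0.004899  (c) BW = 6.906e+04 Hz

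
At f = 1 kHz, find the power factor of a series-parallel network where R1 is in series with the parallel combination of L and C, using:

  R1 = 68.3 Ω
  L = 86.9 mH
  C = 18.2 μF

Step 1 — Angular frequency: ω = 2π·f = 2π·1000 = 6283 rad/s.
Step 2 — Component impedances:
  R1: Z = R = 68.3 Ω
  L: Z = jωL = j·6283·0.0869 = 0 + j546 Ω
  C: Z = 1/(jωC) = -j/(ω·C) = 0 - j8.745 Ω
Step 3 — Parallel branch: L || C = 1/(1/L + 1/C) = 0 - j8.887 Ω.
Step 4 — Series with R1: Z_total = R1 + (L || C) = 68.3 - j8.887 Ω = 68.88∠-7.4° Ω.
Step 5 — Power factor: PF = cos(φ) = Re(Z)/|Z| = 68.3/68.88 = 0.9916.
Step 6 — Type: Im(Z) = -8.887 ⇒ leading (phase φ = -7.4°).

PF = 0.9916 (leading, φ = -7.4°)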